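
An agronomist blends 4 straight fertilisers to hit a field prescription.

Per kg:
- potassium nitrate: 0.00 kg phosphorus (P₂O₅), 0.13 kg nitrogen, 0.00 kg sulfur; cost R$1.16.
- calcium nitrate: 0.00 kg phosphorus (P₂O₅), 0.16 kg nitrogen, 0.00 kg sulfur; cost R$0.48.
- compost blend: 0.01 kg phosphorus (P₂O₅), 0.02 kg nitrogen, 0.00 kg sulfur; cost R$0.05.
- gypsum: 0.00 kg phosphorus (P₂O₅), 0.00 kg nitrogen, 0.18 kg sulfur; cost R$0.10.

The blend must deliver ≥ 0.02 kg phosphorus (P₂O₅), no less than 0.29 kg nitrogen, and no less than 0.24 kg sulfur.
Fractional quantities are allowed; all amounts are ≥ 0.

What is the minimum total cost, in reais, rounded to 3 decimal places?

This is a linear program. Let x1 = kg of potassium nitrate, x2 = kg of calcium nitrate, x3 = kg of compost blend, x4 = kg of gypsum.
min 1.16x1 + 0.48x2 + 0.05x3 + 0.1x4 s.t.:
  0.01x3 ≥ 0.02   (phosphorus (P₂O₅))
  0.13x1 + 0.16x2 + 0.02x3 ≥ 0.29   (nitrogen)
  0.18x4 ≥ 0.24   (sulfur)
  x1, x2, x3, x4 ≥ 0.
The cheapest feasible vertex uses only compost blend, gypsum; potassium nitrate, calcium nitrate are not used. There the nitrogen and sulfur constraints are tight.
That vertex is x3 = 14.5, x4 = 1.333.
Hence cost = 0.05·14.5 + 0.1·1.333 = R$0.85830.

R$0.858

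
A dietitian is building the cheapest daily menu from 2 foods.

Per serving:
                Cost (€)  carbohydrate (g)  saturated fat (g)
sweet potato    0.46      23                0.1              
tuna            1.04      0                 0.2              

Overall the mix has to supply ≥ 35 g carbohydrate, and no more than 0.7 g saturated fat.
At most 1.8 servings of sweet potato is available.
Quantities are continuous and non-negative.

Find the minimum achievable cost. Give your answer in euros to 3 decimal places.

This is a linear program. Let x1 = servings of sweet potato, x2 = servings of tuna.
Minimise 0.46x1 + 1.04x2 s.t.:
  23x1 ≥ 35   (carbohydrate)
  0.1x1 + 0.2x2 ≤ 0.7   (saturated fat)
  x1 ≤ 1.8
  x1, x2 ≥ 0.
The cheapest feasible vertex uses only sweet potato; tuna is not used. Binding constraint: carbohydrate.
That vertex is x1 = 1.522.
Objective = 0.46·1.522 = 0.70012.

€0.700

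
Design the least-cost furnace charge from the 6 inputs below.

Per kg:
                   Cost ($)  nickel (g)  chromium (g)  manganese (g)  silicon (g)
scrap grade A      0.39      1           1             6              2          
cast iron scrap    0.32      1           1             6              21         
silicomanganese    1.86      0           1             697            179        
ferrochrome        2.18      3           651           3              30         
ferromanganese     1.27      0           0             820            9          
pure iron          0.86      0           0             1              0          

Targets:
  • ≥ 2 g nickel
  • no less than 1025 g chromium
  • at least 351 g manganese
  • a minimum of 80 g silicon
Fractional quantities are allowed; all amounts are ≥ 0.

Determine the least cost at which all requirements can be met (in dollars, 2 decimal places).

$4.10

This is a linear program. Let x1 = kg of scrap grade A, x2 = kg of cast iron scrap, x3 = kg of silicomanganese, x4 = kg of ferrochrome, x5 = kg of ferromanganese, x6 = kg of pure iron.
min 0.39x1 + 0.32x2 + 1.86x3 + 2.18x4 + 1.27x5 + 0.86x6 subject to:
  1x1 + 1x2 + 3x4 ≥ 2   (nickel)
  1x1 + 1x2 + 1x3 + 651x4 ≥ 1025   (chromium)
  6x1 + 6x2 + 697x3 + 3x4 + 820x5 + 1x6 ≥ 351   (manganese)
  2x1 + 21x2 + 179x3 + 30x4 + 9x5 ≥ 80   (silicon)
  x1, x2, x3, x4, x5, x6 ≥ 0.
The optimal basis is {silicomanganese, ferrochrome, ferromanganese}; scrap grade A, cast iron scrap, pure iron drop out. There the chromium, manganese, silicon constraints are tight.
That vertex is x3 = 0.1691, x4 = 1.574, x5 = 0.2786.
Hence cost = 1.86·0.1691 + 2.18·1.574 + 1.27·0.2786 = $4.0997.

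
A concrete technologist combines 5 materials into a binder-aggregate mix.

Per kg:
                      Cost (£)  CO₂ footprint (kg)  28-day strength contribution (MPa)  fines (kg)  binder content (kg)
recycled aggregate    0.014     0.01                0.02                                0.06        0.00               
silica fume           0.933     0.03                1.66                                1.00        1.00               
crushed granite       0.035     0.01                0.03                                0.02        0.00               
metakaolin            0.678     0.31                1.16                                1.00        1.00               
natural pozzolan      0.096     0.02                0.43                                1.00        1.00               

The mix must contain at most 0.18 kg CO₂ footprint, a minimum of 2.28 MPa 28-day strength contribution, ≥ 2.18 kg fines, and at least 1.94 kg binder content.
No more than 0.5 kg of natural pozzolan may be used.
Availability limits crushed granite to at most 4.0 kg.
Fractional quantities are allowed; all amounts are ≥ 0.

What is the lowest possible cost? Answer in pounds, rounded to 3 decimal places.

£1.368

This is a linear program. Let x1 = kg of recycled aggregate, x2 = kg of silica fume, x3 = kg of crushed granite, x4 = kg of metakaolin, x5 = kg of natural pozzolan.
min 0.014x1 + 0.933x2 + 0.035x3 + 0.678x4 + 0.096x5 s.t.:
  0.01x1 + 0.03x2 + 0.01x3 + 0.31x4 + 0.02x5 ≤ 0.18   (CO₂ footprint)
  0.02x1 + 1.66x2 + 0.03x3 + 1.16x4 + 0.43x5 ≥ 2.28   (28-day strength contribution)
  0.06x1 + 1x2 + 0.02x3 + 1x4 + 1x5 ≥ 2.18   (fines)
  1x2 + 1x4 + 1x5 ≥ 1.94   (binder content)
  x5 ≤ 0.5
  x3 ≤ 4
  x1, x2, x3, x4, x5 ≥ 0.
The minimum-cost mix takes nothing from crushed granite — only recycled aggregate, silica fume, metakaolin, natural pozzolan. Binding constraints: CO₂ footprint, fines, binder content, the natural pozzolan cap.
Solving gives x1 = 4, x2 = 1.13, x4 = 0.31, x5 = 0.5.
Hence cost = 0.014·4 + 0.933·1.13 + 0.678·0.31 + 0.096·0.5 = £1.36847.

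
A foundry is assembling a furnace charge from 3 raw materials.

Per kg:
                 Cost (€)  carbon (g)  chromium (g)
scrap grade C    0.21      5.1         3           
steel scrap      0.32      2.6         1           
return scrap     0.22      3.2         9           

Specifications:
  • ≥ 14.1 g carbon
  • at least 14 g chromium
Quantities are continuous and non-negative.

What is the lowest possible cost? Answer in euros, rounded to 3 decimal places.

Let x1 = kg of scrap grade C, x2 = kg of steel scrap, x3 = kg of return scrap.
Minimize 0.21x1 + 0.32x2 + 0.22x3 with:
  5.1x1 + 2.6x2 + 3.2x3 ≥ 14.1   (carbon)
  3x1 + 1x2 + 9x3 ≥ 14   (chromium)
  x1, x2, x3 ≥ 0.
The minimum-cost mix takes nothing from steel scrap — only scrap grade C, return scrap. There the carbon and chromium constraints are tight.
Solving gives x1 = 2.262, x3 = 0.8017.
Total cost: 0.21·2.262 + 0.22·0.8017 = 0.65139.

€0.651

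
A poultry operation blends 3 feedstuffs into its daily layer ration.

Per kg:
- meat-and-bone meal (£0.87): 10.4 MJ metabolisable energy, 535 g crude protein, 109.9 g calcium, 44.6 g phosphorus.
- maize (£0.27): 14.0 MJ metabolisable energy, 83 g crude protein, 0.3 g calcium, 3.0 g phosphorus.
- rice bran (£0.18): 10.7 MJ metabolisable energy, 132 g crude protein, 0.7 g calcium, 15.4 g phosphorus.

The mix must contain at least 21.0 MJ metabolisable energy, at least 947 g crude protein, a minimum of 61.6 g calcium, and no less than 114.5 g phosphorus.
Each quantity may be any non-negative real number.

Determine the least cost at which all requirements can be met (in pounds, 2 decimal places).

Let x1 = kg of meat-and-bone meal, x2 = kg of maize, x3 = kg of rice bran.
Minimise 0.87x1 + 0.27x2 + 0.18x3 subject to:
  10.4x1 + 14x2 + 10.7x3 ≥ 21   (metabolisable energy)
  535x1 + 83x2 + 132x3 ≥ 947   (crude protein)
  109.9x1 + 0.3x2 + 0.7x3 ≥ 61.6   (calcium)
  44.6x1 + 3x2 + 15.4x3 ≥ 114.5   (phosphorus)
  x1, x2, x3 ≥ 0.
At the optimum only meat-and-bone meal, rice bran are positive (maize = 0). Binding constraints: calcium and phosphorus.
So meat-and-bone meal = 0.5228 kg, rice bran = 5.921 kg.
Objective = 0.87·0.5228 + 0.18·5.921 = 1.5206.

£1.52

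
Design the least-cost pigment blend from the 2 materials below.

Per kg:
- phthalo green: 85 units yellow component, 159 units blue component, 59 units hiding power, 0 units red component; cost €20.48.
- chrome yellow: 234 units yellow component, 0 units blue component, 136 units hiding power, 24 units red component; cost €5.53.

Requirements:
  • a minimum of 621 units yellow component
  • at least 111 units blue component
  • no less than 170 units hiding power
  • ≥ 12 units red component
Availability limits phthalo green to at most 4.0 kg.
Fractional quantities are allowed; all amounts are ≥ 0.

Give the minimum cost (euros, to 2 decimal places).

€27.57

Treat it as an LP. Let x1 = kg of phthalo green, x2 = kg of chrome yellow.
min 20.48x1 + 5.53x2 subject to:
  85x1 + 234x2 ≥ 621   (yellow component)
  159x1 ≥ 111   (blue component)
  59x1 + 136x2 ≥ 170   (hiding power)
  24x2 ≥ 12   (red component)
  x1 ≤ 4
  x1, x2 ≥ 0.
Both inputs are positive at the optimum. The yellow component and blue component requirements are met with equality.
Optimal quantities: phthalo green = 0.6981 kg, chrome yellow = 2.4 kg.
Objective = 20.48·0.6981 + 5.53·2.4 = 27.5691.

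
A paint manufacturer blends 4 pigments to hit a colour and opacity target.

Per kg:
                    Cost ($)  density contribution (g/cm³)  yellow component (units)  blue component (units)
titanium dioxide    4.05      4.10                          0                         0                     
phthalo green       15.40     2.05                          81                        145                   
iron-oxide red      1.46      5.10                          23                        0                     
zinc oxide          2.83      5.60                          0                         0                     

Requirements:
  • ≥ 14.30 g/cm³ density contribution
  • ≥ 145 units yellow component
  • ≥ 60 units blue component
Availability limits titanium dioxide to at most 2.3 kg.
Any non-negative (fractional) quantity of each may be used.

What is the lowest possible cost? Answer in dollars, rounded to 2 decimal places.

$13.45

Let x1 = kg of titanium dioxide, x2 = kg of phthalo green, x3 = kg of iron-oxide red, x4 = kg of zinc oxide.
Minimise 4.05x1 + 15.4x2 + 1.46x3 + 2.83x4 s.t.:
  4.1x1 + 2.05x2 + 5.1x3 + 5.6x4 ≥ 14.3   (density contribution)
  81x2 + 23x3 ≥ 145   (yellow component)
  145x2 ≥ 60   (blue component)
  x1 ≤ 2.3
  x1, x2, x3, x4 ≥ 0.
The minimum-cost mix takes nothing from titanium dioxide, zinc oxide — only phthalo green, iron-oxide red. There the yellow component and blue component constraints are tight.
Optimal quantities: phthalo green = 0.4138 kg, iron-oxide red = 4.847 kg.
Hence cost = 15.4·0.4138 + 1.46·4.847 = $13.4491.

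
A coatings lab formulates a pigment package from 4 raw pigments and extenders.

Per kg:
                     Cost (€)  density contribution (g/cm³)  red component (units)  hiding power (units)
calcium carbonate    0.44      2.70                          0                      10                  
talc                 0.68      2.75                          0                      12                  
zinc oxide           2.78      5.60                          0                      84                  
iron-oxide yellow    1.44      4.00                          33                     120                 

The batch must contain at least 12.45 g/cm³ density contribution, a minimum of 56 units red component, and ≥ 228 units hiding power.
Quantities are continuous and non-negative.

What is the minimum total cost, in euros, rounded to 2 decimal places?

Let x1 = kg of calcium carbonate, x2 = kg of talc, x3 = kg of zinc oxide, x4 = kg of iron-oxide yellow.
min 0.44x1 + 0.68x2 + 2.78x3 + 1.44x4 with:
  2.7x1 + 2.75x2 + 5.6x3 + 4x4 ≥ 12.45   (density contribution)
  33x4 ≥ 56   (red component)
  10x1 + 12x2 + 84x3 + 120x4 ≥ 228   (hiding power)
  x1, x2, x3, x4 ≥ 0.
The cheapest feasible vertex uses only calcium carbonate, iron-oxide yellow; talc, zinc oxide are not used. The density contribution and hiding power requirements are met with equality.
Optimal quantities: calcium carbonate = 2.049 kg, iron-oxide yellow = 1.729 kg.
Objective = 0.44·2.049 + 1.44·1.729 = 3.3913.

€3.39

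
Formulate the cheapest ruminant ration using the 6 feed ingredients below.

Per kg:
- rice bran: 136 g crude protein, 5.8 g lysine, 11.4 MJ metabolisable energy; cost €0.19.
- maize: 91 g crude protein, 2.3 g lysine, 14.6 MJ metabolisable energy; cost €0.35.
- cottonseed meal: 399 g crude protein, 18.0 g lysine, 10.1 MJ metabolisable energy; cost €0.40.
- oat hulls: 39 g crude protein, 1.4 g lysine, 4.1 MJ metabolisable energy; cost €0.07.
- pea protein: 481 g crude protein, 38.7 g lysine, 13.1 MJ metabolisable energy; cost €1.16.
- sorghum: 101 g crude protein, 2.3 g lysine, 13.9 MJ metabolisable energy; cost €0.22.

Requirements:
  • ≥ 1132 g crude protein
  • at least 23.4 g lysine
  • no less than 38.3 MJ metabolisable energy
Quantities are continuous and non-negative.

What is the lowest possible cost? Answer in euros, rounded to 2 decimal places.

Let x1 = kg of rice bran, x2 = kg of maize, x3 = kg of cottonseed meal, x4 = kg of oat hulls, x5 = kg of pea protein, x6 = kg of sorghum.
Minimise 0.19x1 + 0.35x2 + 0.4x3 + 0.07x4 + 1.16x5 + 0.22x6 subject to:
  136x1 + 91x2 + 399x3 + 39x4 + 481x5 + 101x6 ≥ 1132   (crude protein)
  5.8x1 + 2.3x2 + 18x3 + 1.4x4 + 38.7x5 + 2.3x6 ≥ 23.4   (lysine)
  11.4x1 + 14.6x2 + 10.1x3 + 4.1x4 + 13.1x5 + 13.9x6 ≥ 38.3   (metabolisable energy)
  x1, x2, x3, x4, x5, x6 ≥ 0.
The cheapest feasible vertex uses only rice bran, cottonseed meal; maize, oat hulls, pea protein, sorghum are not used. Binding constraints: crude protein and metabolisable energy.
So rice bran = 1.212 kg, cottonseed meal = 2.424 kg.
Total cost: 0.19·1.212 + 0.4·2.424 = 1.1999.

€1.20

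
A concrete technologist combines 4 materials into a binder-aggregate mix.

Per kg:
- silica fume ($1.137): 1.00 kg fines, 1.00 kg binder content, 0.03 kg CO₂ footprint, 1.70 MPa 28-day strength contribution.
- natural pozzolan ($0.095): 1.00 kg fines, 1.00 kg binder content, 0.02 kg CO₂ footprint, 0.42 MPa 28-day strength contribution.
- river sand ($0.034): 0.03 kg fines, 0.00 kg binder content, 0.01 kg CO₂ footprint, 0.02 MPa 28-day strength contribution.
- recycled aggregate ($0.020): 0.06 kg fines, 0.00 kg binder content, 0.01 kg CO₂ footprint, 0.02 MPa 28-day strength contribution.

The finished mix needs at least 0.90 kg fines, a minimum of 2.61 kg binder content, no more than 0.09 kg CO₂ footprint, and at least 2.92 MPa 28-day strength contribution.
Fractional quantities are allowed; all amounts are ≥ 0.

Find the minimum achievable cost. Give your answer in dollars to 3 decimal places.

$1.385

Set it up as a linear program. Let x1 = kg of silica fume, x2 = kg of natural pozzolan, x3 = kg of river sand, x4 = kg of recycled aggregate.
min 1.137x1 + 0.095x2 + 0.034x3 + 0.02x4 with:
  1x1 + 1x2 + 0.03x3 + 0.06x4 ≥ 0.9   (fines)
  1x1 + 1x2 ≥ 2.61   (binder content)
  0.03x1 + 0.02x2 + 0.01x3 + 0.01x4 ≤ 0.09   (CO₂ footprint)
  1.7x1 + 0.42x2 + 0.02x3 + 0.02x4 ≥ 2.92   (28-day strength contribution)
  x1, x2, x3, x4 ≥ 0.
The cheapest feasible vertex uses only silica fume, natural pozzolan; river sand, recycled aggregate are not used. The CO₂ footprint and 28-day strength contribution requirements are met with equality.
Optimal quantities: silica fume = 0.9626 kg, natural pozzolan = 3.056 kg.
Total cost: 1.137·0.9626 + 0.095·3.056 = 1.38480.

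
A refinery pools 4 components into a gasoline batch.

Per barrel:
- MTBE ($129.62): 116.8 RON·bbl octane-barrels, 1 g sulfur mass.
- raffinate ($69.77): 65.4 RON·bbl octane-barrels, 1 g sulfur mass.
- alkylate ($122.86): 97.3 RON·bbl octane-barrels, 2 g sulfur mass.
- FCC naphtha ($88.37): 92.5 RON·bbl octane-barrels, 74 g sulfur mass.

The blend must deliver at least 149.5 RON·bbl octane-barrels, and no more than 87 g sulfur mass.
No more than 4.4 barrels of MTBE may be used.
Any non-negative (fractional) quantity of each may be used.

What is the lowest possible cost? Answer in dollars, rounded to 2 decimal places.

$147.46

Set it up as a linear program. Let x1 = barrels of MTBE, x2 = barrels of raffinate, x3 = barrels of alkylate, x4 = barrels of FCC naphtha.
Minimise 129.62x1 + 69.77x2 + 122.86x3 + 88.37x4 with:
  116.8x1 + 65.4x2 + 97.3x3 + 92.5x4 ≥ 149.5   (octane-barrels)
  1x1 + 1x2 + 2x3 + 74x4 ≤ 87   (sulfur mass)
  x1 ≤ 4.4
  x1, x2, x3, x4 ≥ 0.
The minimum-cost mix takes nothing from MTBE, alkylate — only raffinate, FCC naphtha. Binding constraints: octane-barrels and sulfur mass.
That vertex is x2 = 0.63523, x4 = 1.1671.
Total cost: 69.77·0.63523 + 88.37·1.1671 = 147.4566.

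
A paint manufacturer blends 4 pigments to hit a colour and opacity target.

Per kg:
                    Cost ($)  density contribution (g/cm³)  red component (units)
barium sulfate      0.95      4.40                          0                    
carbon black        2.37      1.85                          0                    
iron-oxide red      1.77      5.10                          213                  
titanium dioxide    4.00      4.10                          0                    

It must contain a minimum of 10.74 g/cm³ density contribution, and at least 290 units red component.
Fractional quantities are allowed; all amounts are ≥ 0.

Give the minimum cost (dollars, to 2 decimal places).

$3.23

Let x1 = kg of barium sulfate, x2 = kg of carbon black, x3 = kg of iron-oxide red, x4 = kg of titanium dioxide.
min 0.95x1 + 2.37x2 + 1.77x3 + 4x4 s.t.:
  4.4x1 + 1.85x2 + 5.1x3 + 4.1x4 ≥ 10.74   (density contribution)
  213x3 ≥ 290   (red component)
  x1, x2, x3, x4 ≥ 0.
The cheapest feasible vertex uses only barium sulfate, iron-oxide red; carbon black, titanium dioxide are not used. Binding constraints: density contribution and red component.
So barium sulfate = 0.8628 kg, iron-oxide red = 1.362 kg.
Hence cost = 0.95·0.8628 + 1.77·1.362 = $3.2304.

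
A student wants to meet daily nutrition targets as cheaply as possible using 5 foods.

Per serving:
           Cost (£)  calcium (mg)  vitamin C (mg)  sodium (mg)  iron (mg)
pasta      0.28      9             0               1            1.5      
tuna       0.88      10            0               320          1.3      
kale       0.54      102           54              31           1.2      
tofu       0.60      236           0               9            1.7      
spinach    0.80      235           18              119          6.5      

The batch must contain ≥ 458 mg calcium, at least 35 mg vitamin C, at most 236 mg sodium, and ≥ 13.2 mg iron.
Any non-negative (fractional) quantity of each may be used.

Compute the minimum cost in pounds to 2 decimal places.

£1.65

This is a linear program. Let x1 = servings of pasta, x2 = servings of tuna, x3 = servings of kale, x4 = servings of tofu, x5 = servings of spinach.
Minimize 0.28x1 + 0.88x2 + 0.54x3 + 0.6x4 + 0.8x5 subject to:
  9x1 + 10x2 + 102x3 + 236x4 + 235x5 ≥ 458   (calcium)
  54x3 + 18x5 ≥ 35   (vitamin C)
  1x1 + 320x2 + 31x3 + 9x4 + 119x5 ≤ 236   (sodium)
  1.5x1 + 1.3x2 + 1.2x3 + 1.7x4 + 6.5x5 ≥ 13.2   (iron)
  x1, x2, x3, x4, x5 ≥ 0.
At the optimum only pasta, spinach are positive (tuna, kale, tofu = 0). There the sodium and iron constraints are tight.
Solving gives x1 = 0.21395, x5 = 1.9814.
Objective = 0.28·0.21395 + 0.8·1.9814 = 1.64503.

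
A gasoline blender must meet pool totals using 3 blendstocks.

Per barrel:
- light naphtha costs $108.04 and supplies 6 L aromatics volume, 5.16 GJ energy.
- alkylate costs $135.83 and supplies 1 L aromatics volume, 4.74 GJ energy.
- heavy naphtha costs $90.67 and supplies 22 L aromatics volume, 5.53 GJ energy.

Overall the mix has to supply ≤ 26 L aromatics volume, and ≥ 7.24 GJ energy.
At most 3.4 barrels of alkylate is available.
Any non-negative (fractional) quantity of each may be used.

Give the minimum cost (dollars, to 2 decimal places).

Set it up as a linear program. Let x1 = barrels of light naphtha, x2 = barrels of alkylate, x3 = barrels of heavy naphtha.
Minimise 108.04x1 + 135.83x2 + 90.67x3 s.t.:
  6x1 + 1x2 + 22x3 ≤ 26   (aromatics volume)
  5.16x1 + 4.74x2 + 5.53x3 ≥ 7.24   (energy)
  x2 ≤ 3.4
  x1, x2, x3 ≥ 0.
The cheapest feasible vertex uses only light naphtha, heavy naphtha; alkylate is not used. Binding constraints: aromatics volume and energy.
Solving gives x1 = 0.19293, x3 = 1.1292.
Total cost: 108.04·0.19293 + 90.67·1.1292 = 123.2287.

$123.23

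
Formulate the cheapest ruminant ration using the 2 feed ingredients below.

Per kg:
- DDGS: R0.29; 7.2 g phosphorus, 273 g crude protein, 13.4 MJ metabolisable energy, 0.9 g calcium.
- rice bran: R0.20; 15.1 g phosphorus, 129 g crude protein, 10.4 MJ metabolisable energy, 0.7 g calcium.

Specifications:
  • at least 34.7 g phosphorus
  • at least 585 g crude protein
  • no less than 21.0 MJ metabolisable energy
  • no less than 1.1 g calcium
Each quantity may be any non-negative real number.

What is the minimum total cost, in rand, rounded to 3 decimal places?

R0.725

Let x1 = kg of DDGS, x2 = kg of rice bran.
min 0.29x1 + 0.2x2 subject to:
  7.2x1 + 15.1x2 ≥ 34.7   (phosphorus)
  273x1 + 129x2 ≥ 585   (crude protein)
  13.4x1 + 10.4x2 ≥ 21   (metabolisable energy)
  0.9x1 + 0.7x2 ≥ 1.1   (calcium)
  x1, x2 ≥ 0.
Both inputs are positive at the optimum. There the phosphorus and crude protein constraints are tight.
Optimal quantities: DDGS = 1.364 kg, rice bran = 1.647 kg.
Total cost: 0.29·1.364 + 0.2·1.647 = 0.72496.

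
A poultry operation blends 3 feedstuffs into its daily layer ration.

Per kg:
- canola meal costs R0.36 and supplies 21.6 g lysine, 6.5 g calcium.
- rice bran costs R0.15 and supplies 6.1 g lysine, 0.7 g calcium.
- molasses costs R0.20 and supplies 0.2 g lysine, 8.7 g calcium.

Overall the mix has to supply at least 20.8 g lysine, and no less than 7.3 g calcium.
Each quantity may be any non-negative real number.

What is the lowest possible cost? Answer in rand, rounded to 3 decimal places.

R0.370

Let x1 = kg of canola meal, x2 = kg of rice bran, x3 = kg of molasses.
Minimise 0.36x1 + 0.15x2 + 0.2x3 with:
  21.6x1 + 6.1x2 + 0.2x3 ≥ 20.8   (lysine)
  6.5x1 + 0.7x2 + 8.7x3 ≥ 7.3   (calcium)
  x1, x2, x3 ≥ 0.
The cheapest feasible vertex uses only canola meal, molasses; rice bran is not used. There the lysine and calcium constraints are tight.
Optimal quantities: canola meal = 0.9618 kg, molasses = 0.1205 kg.
Cost = 0.36·0.9618 + 0.2·0.1205 = 0.37035.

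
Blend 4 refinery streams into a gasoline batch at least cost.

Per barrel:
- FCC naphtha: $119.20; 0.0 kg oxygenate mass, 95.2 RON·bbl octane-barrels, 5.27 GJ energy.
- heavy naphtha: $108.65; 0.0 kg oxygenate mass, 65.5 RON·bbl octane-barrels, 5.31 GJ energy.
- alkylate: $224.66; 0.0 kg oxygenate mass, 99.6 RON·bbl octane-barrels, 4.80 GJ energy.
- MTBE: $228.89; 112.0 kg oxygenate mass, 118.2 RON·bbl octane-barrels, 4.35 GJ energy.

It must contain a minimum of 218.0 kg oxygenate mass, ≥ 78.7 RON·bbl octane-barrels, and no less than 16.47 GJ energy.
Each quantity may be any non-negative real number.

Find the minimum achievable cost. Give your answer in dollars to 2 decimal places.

This is a linear program. Let x1 = barrels of FCC naphtha, x2 = barrels of heavy naphtha, x3 = barrels of alkylate, x4 = barrels of MTBE.
Minimize 119.2x1 + 108.65x2 + 224.66x3 + 228.89x4 subject to:
  112x4 ≥ 218   (oxygenate mass)
  95.2x1 + 65.5x2 + 99.6x3 + 118.2x4 ≥ 78.7   (octane-barrels)
  5.27x1 + 5.31x2 + 4.8x3 + 4.35x4 ≥ 16.47   (energy)
  x1, x2, x3, x4 ≥ 0.
At the optimum only heavy naphtha, MTBE are positive (FCC naphtha, alkylate = 0). Binding constraints: oxygenate mass and energy.
Solving gives x2 = 1.5072, x4 = 1.9464.
Cost = 108.65·1.5072 + 228.89·1.9464 = 609.2688.

$609.27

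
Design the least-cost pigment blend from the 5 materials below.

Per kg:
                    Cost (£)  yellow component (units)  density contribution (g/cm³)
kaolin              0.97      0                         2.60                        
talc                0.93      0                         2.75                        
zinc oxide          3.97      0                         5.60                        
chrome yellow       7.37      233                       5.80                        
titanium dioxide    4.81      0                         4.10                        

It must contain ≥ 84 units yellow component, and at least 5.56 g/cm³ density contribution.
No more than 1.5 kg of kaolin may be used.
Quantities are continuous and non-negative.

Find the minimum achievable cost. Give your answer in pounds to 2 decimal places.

Set it up as a linear program. Let x1 = kg of kaolin, x2 = kg of talc, x3 = kg of zinc oxide, x4 = kg of chrome yellow, x5 = kg of titanium dioxide.
Minimize 0.97x1 + 0.93x2 + 3.97x3 + 7.37x4 + 4.81x5 subject to:
  233x4 ≥ 84   (yellow component)
  2.6x1 + 2.75x2 + 5.6x3 + 5.8x4 + 4.1x5 ≥ 5.56   (density contribution)
  x1 ≤ 1.5
  x1, x2, x3, x4, x5 ≥ 0.
The cheapest feasible vertex uses only talc, chrome yellow; kaolin, zinc oxide, titanium dioxide are not used. Binding constraints: yellow component and density contribution.
So talc = 1.261 kg, chrome yellow = 0.3605 kg.
Cost = 0.93·1.261 + 7.37·0.3605 = 3.8296.

£3.83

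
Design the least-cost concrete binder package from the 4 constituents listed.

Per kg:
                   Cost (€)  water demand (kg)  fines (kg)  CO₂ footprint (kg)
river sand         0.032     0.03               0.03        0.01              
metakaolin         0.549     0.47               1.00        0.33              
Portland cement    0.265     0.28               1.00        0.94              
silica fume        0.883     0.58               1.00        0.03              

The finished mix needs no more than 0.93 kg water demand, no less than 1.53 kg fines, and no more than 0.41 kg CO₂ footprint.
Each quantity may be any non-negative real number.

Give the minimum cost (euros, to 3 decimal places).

€0.946

Set it up as a linear program. Let x1 = kg of river sand, x2 = kg of metakaolin, x3 = kg of Portland cement, x4 = kg of silica fume.
Minimize 0.032x1 + 0.549x2 + 0.265x3 + 0.883x4 with:
  0.03x1 + 0.47x2 + 0.28x3 + 0.58x4 ≤ 0.93   (water demand)
  0.03x1 + 1x2 + 1x3 + 1x4 ≥ 1.53   (fines)
  0.01x1 + 0.33x2 + 0.94x3 + 0.03x4 ≤ 0.41   (CO₂ footprint)
  x1, x2, x3, x4 ≥ 0.
The cheapest feasible vertex uses only metakaolin, silica fume; river sand, Portland cement are not used. The fines and CO₂ footprint requirements are met with equality.
Solving gives x2 = 1.214, x4 = 0.3163.
Cost = 0.549·1.214 + 0.883·0.3163 = 0.94578.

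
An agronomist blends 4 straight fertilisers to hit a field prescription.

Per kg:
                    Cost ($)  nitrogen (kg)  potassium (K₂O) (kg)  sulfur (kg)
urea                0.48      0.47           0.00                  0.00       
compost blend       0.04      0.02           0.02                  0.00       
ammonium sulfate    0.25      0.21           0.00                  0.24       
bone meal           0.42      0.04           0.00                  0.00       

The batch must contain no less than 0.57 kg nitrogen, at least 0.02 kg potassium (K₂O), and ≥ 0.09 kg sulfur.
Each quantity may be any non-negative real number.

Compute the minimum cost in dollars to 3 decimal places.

Set it up as a linear program. Let x1 = kg of urea, x2 = kg of compost blend, x3 = kg of ammonium sulfate, x4 = kg of bone meal.
min 0.48x1 + 0.04x2 + 0.25x3 + 0.42x4 with:
  0.47x1 + 0.02x2 + 0.21x3 + 0.04x4 ≥ 0.57   (nitrogen)
  0.02x2 ≥ 0.02   (potassium (K₂O))
  0.24x3 ≥ 0.09   (sulfur)
  x1, x2, x3, x4 ≥ 0.
The cheapest feasible vertex uses only urea, compost blend, ammonium sulfate; bone meal is not used. There the nitrogen, potassium (K₂O), sulfur constraints are tight.
Solving gives x1 = 1.003, x2 = 1, x3 = 0.375.
Hence cost = 0.48·1.003 + 0.04·1 + 0.25·0.375 = $0.61519.

$0.615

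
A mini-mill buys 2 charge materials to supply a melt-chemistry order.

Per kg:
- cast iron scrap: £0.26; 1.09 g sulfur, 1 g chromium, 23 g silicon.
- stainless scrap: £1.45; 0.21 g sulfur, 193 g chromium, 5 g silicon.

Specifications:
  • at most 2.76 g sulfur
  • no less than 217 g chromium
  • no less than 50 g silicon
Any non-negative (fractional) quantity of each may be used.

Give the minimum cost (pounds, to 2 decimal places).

Let x1 = kg of cast iron scrap, x2 = kg of stainless scrap.
Minimize 0.26x1 + 1.45x2 s.t.:
  1.09x1 + 0.21x2 ≤ 2.76   (sulfur)
  1x1 + 193x2 ≥ 217   (chromium)
  23x1 + 5x2 ≥ 50   (silicon)
  x1, x2 ≥ 0.
Both inputs are positive at the optimum. Binding constraints: chromium and silicon.
Solving gives x1 = 1.932, x2 = 1.114.
Cost = 0.26·1.932 + 1.45·1.114 = 2.1176.

£2.12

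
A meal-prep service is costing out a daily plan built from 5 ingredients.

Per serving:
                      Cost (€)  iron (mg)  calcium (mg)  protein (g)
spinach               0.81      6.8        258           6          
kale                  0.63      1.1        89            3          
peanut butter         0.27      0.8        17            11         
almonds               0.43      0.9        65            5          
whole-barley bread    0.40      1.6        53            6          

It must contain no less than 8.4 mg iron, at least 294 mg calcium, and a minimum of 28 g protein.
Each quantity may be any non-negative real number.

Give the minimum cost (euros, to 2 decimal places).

Set it up as a linear program. Let x1 = servings of spinach, x2 = servings of kale, x3 = servings of peanut butter, x4 = servings of almonds, x5 = servings of whole-barley bread.
min 0.81x1 + 0.63x2 + 0.27x3 + 0.43x4 + 0.4x5 with:
  6.8x1 + 1.1x2 + 0.8x3 + 0.9x4 + 1.6x5 ≥ 8.4   (iron)
  258x1 + 89x2 + 17x3 + 65x4 + 53x5 ≥ 294   (calcium)
  6x1 + 3x2 + 11x3 + 5x4 + 6x5 ≥ 28   (protein)
  x1, x2, x3, x4, x5 ≥ 0.
The cheapest feasible vertex uses only spinach, peanut butter; kale, almonds, whole-barley bread are not used. The calcium and protein requirements are met with equality.
Optimal quantities: spinach = 1.008 servings, peanut butter = 1.996 servings.
Objective = 0.81·1.008 + 0.27·1.996 = 1.3554.

€1.36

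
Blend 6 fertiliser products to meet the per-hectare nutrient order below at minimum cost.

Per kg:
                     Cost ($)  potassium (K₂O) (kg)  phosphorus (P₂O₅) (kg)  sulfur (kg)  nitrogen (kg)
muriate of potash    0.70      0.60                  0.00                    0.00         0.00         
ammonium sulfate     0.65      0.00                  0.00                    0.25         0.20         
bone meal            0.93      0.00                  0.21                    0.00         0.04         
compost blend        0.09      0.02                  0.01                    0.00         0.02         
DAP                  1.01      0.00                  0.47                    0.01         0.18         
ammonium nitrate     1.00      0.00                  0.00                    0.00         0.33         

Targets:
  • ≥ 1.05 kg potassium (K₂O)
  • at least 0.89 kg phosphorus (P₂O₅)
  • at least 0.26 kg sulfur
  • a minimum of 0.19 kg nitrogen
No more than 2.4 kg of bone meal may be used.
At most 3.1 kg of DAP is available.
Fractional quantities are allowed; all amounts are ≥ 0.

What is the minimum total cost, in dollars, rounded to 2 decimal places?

$3.76

Let x1 = kg of muriate of potash, x2 = kg of ammonium sulfate, x3 = kg of bone meal, x4 = kg of compost blend, x5 = kg of DAP, x6 = kg of ammonium nitrate.
min 0.7x1 + 0.65x2 + 0.93x3 + 0.09x4 + 1.01x5 + 1x6 s.t.:
  0.6x1 + 0.02x4 ≥ 1.05   (potassium (K₂O))
  0.21x3 + 0.01x4 + 0.47x5 ≥ 0.89   (phosphorus (P₂O₅))
  0.25x2 + 0.01x5 ≥ 0.26   (sulfur)
  0.2x2 + 0.04x3 + 0.02x4 + 0.18x5 + 0.33x6 ≥ 0.19   (nitrogen)
  x3 ≤ 2.4
  x5 ≤ 3.1
  x1, x2, x3, x4, x5, x6 ≥ 0.
The optimal basis is {muriate of potash, ammonium sulfate, DAP}; bone meal, compost blend, ammonium nitrate drop out. Binding constraints: potassium (K₂O), phosphorus (P₂O₅), sulfur.
Optimal quantities: muriate of potash = 1.75 kg, ammonium sulfate = 0.9643 kg, DAP = 1.894 kg.
Total cost: 0.7·1.75 + 0.65·0.9643 + 1.01·1.894 = 3.7647.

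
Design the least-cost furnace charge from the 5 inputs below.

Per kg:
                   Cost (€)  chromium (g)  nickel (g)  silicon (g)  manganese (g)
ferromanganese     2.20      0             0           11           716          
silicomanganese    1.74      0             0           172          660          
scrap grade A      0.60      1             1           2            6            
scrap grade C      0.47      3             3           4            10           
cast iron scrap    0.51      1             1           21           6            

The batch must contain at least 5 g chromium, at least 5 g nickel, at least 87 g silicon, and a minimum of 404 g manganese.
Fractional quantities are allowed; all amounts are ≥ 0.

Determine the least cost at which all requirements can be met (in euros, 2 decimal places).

€1.80

Let x1 = kg of ferromanganese, x2 = kg of silicomanganese, x3 = kg of scrap grade A, x4 = kg of scrap grade C, x5 = kg of cast iron scrap.
min 2.2x1 + 1.74x2 + 0.6x3 + 0.47x4 + 0.51x5 s.t.:
  1x3 + 3x4 + 1x5 ≥ 5   (chromium)
  1x3 + 3x4 + 1x5 ≥ 5   (nickel)
  11x1 + 172x2 + 2x3 + 4x4 + 21x5 ≥ 87   (silicon)
  716x1 + 660x2 + 6x3 + 10x4 + 6x5 ≥ 404   (manganese)
  x1, x2, x3, x4, x5 ≥ 0.
The optimal basis is {silicomanganese, scrap grade C}; ferromanganese, scrap grade A, cast iron scrap drop out. The chromium, nickel, manganese requirements are met with equality.
So silicomanganese = 0.5869 kg, scrap grade C = 1.667 kg.
Objective = 1.74·0.5869 + 0.47·1.667 = 1.8047.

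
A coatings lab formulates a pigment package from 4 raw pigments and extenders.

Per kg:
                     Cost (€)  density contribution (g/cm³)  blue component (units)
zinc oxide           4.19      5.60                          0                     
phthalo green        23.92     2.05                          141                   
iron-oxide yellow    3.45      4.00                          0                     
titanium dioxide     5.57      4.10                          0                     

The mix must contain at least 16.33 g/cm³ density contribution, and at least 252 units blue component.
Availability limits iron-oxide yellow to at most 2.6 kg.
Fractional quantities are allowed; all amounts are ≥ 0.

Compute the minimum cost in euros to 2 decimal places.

€52.23

Set it up as a linear program. Let x1 = kg of zinc oxide, x2 = kg of phthalo green, x3 = kg of iron-oxide yellow, x4 = kg of titanium dioxide.
Minimise 4.19x1 + 23.92x2 + 3.45x3 + 5.57x4 s.t.:
  5.6x1 + 2.05x2 + 4x3 + 4.1x4 ≥ 16.33   (density contribution)
  141x2 ≥ 252   (blue component)
  x3 ≤ 2.6
  x1, x2, x3, x4 ≥ 0.
The optimal basis is {zinc oxide, phthalo green}; iron-oxide yellow, titanium dioxide drop out. Binding constraints: density contribution and blue component.
Solving gives x1 = 2.2618, x2 = 1.7872.
Cost = 4.19·2.2618 + 23.92·1.7872 = 52.2268.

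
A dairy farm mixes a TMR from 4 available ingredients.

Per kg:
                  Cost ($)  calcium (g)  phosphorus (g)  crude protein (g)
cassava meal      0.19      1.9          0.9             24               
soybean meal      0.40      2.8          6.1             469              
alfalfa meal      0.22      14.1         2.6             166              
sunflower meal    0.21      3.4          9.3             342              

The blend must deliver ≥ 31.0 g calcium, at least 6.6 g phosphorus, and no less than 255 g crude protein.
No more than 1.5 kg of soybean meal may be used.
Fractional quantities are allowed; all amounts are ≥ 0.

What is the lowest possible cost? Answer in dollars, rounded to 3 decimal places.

Treat it as an LP. Let x1 = kg of cassava meal, x2 = kg of soybean meal, x3 = kg of alfalfa meal, x4 = kg of sunflower meal.
Minimize 0.19x1 + 0.4x2 + 0.22x3 + 0.21x4 with:
  1.9x1 + 2.8x2 + 14.1x3 + 3.4x4 ≥ 31   (calcium)
  0.9x1 + 6.1x2 + 2.6x3 + 9.3x4 ≥ 6.6   (phosphorus)
  24x1 + 469x2 + 166x3 + 342x4 ≥ 255   (crude protein)
  x2 ≤ 1.5
  x1, x2, x3, x4 ≥ 0.
The cheapest feasible vertex uses only alfalfa meal, sunflower meal; cassava meal, soybean meal are not used. Binding constraints: calcium and phosphorus.
Optimal quantities: alfalfa meal = 2.174 kg, sunflower meal = 0.1019 kg.
Cost = 0.22·2.174 + 0.21·0.1019 = 0.49968.

$0.500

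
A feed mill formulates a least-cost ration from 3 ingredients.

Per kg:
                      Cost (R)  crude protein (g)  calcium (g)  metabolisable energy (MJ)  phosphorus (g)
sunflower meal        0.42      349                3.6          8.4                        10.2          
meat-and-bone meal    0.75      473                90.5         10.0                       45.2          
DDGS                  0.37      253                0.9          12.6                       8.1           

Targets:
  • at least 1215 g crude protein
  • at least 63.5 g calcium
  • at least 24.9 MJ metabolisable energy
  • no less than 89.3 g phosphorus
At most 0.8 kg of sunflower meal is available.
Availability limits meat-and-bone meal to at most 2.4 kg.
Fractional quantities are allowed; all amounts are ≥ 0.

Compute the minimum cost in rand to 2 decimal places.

Let x1 = kg of sunflower meal, x2 = kg of meat-and-bone meal, x3 = kg of DDGS.
Minimise 0.42x1 + 0.75x2 + 0.37x3 subject to:
  349x1 + 473x2 + 253x3 ≥ 1215   (crude protein)
  3.6x1 + 90.5x2 + 0.9x3 ≥ 63.5   (calcium)
  8.4x1 + 10x2 + 12.6x3 ≥ 24.9   (metabolisable energy)
  10.2x1 + 45.2x2 + 8.1x3 ≥ 89.3   (phosphorus)
  x1 ≤ 0.8
  x2 ≤ 2.4
  x1, x2, x3 ≥ 0.
The optimal mix uses every input. The crude protein, phosphorus, the sunflower meal cap requirements are met with equality.
So sunflower meal = 0.8 kg, meat-and-bone meal = 1.703 kg, DDGS = 0.5154 kg.
Objective = 0.42·0.8 + 0.75·1.703 + 0.37·0.5154 = 1.8039.

R1.80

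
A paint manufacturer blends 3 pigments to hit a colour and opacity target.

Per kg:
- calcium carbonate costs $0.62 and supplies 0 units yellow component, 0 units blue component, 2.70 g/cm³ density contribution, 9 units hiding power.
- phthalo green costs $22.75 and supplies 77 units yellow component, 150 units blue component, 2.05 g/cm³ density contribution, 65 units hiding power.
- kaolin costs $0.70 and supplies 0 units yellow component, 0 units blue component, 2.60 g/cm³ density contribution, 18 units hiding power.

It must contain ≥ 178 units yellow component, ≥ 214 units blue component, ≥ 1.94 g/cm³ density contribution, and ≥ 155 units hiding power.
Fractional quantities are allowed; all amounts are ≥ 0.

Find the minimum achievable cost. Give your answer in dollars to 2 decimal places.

$52.78

This is a linear program. Let x1 = kg of calcium carbonate, x2 = kg of phthalo green, x3 = kg of kaolin.
min 0.62x1 + 22.75x2 + 0.7x3 subject to:
  77x2 ≥ 178   (yellow component)
  150x2 ≥ 214   (blue component)
  2.7x1 + 2.05x2 + 2.6x3 ≥ 1.94   (density contribution)
  9x1 + 65x2 + 18x3 ≥ 155   (hiding power)
  x1, x2, x3 ≥ 0.
The optimal basis is {phthalo green, kaolin}; calcium carbonate drops out. Binding constraints: yellow component and hiding power.
Optimal quantities: phthalo green = 2.312 kg, kaolin = 0.2633 kg.
Total cost: 22.75·2.312 + 0.7·0.2633 = 52.7823.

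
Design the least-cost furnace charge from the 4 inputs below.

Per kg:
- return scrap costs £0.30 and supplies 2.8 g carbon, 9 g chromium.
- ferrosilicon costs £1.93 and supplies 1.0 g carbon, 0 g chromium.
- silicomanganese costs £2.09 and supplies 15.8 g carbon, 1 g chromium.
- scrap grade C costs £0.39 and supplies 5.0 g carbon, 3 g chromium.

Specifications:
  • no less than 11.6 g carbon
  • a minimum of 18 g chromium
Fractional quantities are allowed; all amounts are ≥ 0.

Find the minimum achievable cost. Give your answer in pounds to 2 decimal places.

£1.03

Let x1 = kg of return scrap, x2 = kg of ferrosilicon, x3 = kg of silicomanganese, x4 = kg of scrap grade C.
Minimize 0.3x1 + 1.93x2 + 2.09x3 + 0.39x4 subject to:
  2.8x1 + 1x2 + 15.8x3 + 5x4 ≥ 11.6   (carbon)
  9x1 + 1x3 + 3x4 ≥ 18   (chromium)
  x1, x2, x3, x4 ≥ 0.
The cheapest feasible vertex uses only return scrap, scrap grade C; ferrosilicon, silicomanganese are not used. The carbon and chromium requirements are met with equality.
So return scrap = 1.508 kg, scrap grade C = 1.475 kg.
Cost = 0.3·1.508 + 0.39·1.475 = 1.0277.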